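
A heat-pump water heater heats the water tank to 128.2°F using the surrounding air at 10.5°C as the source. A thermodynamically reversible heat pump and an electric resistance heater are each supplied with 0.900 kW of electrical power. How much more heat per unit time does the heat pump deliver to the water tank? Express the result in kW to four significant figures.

5.945 kW

In absolute terms T_C = 283.65 K and T_H = 326.59 K, so ΔT = 42.94 K.
COP_Carnot = T_H/ΔT = 326.59/42.94 = 7.605.
The heat pump delivers Q̇_H = COP × Ẇ = 6.845 kW; the resistance heater delivers Ẇ = 0.9000 kW.
Extra = (COP − 1)·Ẇ = 5.945 kW.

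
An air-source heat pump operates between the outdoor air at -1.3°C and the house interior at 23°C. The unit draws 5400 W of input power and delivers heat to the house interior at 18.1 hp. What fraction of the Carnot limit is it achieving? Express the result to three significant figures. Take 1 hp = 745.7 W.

Converting, Q̇_H = 18.10 hp = 13500 W, so COP_actual = Q̇_H/Ẇ = 13500/5400 = 2.499.
In absolute terms T_C = 271.85 K and T_H = 296.15 K, so ΔT = 24.30 K.
COP_Carnot = T_H/ΔT = 296.15/24.30 = 12.19.
η_II = COP_actual/COP_Carnot = 2.499/12.19 = 0.2051.

0.205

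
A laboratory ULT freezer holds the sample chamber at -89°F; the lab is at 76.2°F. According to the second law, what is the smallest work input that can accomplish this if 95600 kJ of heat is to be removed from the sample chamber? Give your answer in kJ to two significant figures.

43000 kJ

In absolute terms T_C = 205.93 K and T_H = 297.71 K, so ΔT = 91.78 K.
The reversible limit is COP_R = T_C/ΔT = 2.244, so W_min = Q_C/COP = Q_C·ΔT/T_C.
W_min = 95600 × 91.78/205.93 = 42610 kJ.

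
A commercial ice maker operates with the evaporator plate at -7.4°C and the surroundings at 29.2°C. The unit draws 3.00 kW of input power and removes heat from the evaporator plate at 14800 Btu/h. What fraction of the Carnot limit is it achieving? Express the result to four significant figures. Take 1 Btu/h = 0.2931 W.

Converting, Q̇_C = 14800 Btu/h = 4.338 kW, so COP_actual = Q̇_C/Ẇ = 4.338/3.000 = 1.446.
In absolute terms T_C = 265.75 K and T_H = 302.35 K, so ΔT = 36.60 K.
COP_Carnot = T_C/ΔT = 265.75/36.60 = 7.261.
η_II = COP_actual/COP_Carnot = 1.446/7.261 = 0.1991.

0.1991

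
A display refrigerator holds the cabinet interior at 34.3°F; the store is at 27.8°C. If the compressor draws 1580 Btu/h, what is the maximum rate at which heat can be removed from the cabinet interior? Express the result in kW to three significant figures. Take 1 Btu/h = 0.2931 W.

In absolute terms T_C = 274.43 K and T_H = 300.95 K, so ΔT = 26.52 K.
COP_Carnot = T_C/ΔT = 274.43/26.52 = 10.35.
Q̇_max = COP_Carnot × Ẇ = 10.35 × 1580 Btu/h = 16350 Btu/h = 4.792 kW.

4.79 kW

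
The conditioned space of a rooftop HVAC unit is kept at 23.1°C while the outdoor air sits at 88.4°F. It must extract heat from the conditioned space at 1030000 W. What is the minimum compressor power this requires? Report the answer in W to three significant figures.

In absolute terms T_C = 296.25 K and T_H = 304.48 K, so ΔT = 8.233 K.
COP_Carnot = T_C/ΔT = 296.25/8.233 = 35.98.
Ẇ_min = Q̇/COP_Carnot = 1030000/35.98 = 28630 W.

28600 W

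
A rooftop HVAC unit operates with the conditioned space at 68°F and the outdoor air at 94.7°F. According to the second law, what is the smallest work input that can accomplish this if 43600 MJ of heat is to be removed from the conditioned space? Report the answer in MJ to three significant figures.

2210 MJ

In absolute terms T_C = 293.15 K and T_H = 307.98 K, so ΔT = 14.83 K.
The reversible limit is COP_R = T_C/ΔT = 19.76, so W_min = Q_C/COP = Q_C·ΔT/T_C.
W_min = 43600 × 14.83/293.15 = 2206 MJ.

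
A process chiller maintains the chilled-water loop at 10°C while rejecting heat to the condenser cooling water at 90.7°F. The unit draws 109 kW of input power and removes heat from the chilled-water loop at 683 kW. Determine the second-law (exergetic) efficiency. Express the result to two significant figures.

COP_actual = Q̇_C/Ẇ = 683.0/109.0 = 6.266.
In absolute terms T_C = 283.15 K and T_H = 305.76 K, so ΔT = 22.61 K.
COP_Carnot = T_C/ΔT = 283.15/22.61 = 12.52.
η_II = COP_actual/COP_Carnot = 6.266/12.52 = 0.5004.

0.50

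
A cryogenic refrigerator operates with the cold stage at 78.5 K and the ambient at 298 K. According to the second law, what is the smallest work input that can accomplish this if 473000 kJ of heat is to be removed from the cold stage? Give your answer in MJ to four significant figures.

The reservoir spacing is ΔT = 298 − 78.5 = 219.5 K.
The reversible limit is COP_R = T_C/ΔT = 0.3576, so W_min = Q_C/COP = Q_C·ΔT/T_C.
W_min = 473000 × 219.5/78.50 = 1323000 kJ = 1323 MJ.

1323 MJ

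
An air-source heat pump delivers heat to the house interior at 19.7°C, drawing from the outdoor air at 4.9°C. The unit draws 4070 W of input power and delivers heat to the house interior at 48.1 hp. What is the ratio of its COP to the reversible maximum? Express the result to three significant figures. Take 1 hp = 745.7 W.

0.445

Converting, Q̇_H = 48.10 hp = 35870 W, so COP_actual = Q̇_H/Ẇ = 35870/4070 = 8.813.
In absolute terms T_C = 278.05 K and T_H = 292.85 K, so ΔT = 14.80 K.
COP_Carnot = T_H/ΔT = 292.85/14.80 = 19.79.
η_II = COP_actual/COP_Carnot = 8.813/19.79 = 0.4454.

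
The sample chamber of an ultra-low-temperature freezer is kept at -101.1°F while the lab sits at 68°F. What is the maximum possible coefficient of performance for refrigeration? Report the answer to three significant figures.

2.12

In absolute terms T_C = 199.21 K and T_H = 293.15 K, so ΔT = 93.94 K.
For a reversible cycle, COP_Carnot = T_C/ΔT = 199.21/93.94 = 2.120.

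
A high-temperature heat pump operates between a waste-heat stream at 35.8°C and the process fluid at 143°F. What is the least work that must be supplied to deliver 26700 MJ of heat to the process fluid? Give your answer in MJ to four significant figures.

2063 MJ

In absolute terms T_C = 308.95 K and T_H = 334.82 K, so ΔT = 25.87 K.
The reversible limit is COP_HP = T_H/ΔT = 12.94, so W_min = Q_H/COP = Q_H·ΔT/T_H.
W_min = 26700 × 25.87/334.82 = 2063 MJ.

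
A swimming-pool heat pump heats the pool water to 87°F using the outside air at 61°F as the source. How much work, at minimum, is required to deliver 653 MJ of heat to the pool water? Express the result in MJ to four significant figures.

In absolute terms T_C = 289.26 K and T_H = 303.71 K, so ΔT = 14.44 K.
The reversible limit is COP_HP = T_H/ΔT = 21.03, so W_min = Q_H/COP = Q_H·ΔT/T_H.
W_min = 653.0 × 14.44/303.71 = 31.06 MJ.

31.06 MJ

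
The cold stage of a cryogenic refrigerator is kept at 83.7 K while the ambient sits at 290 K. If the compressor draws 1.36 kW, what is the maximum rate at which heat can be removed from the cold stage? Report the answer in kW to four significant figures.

The reservoir spacing is ΔT = 290 − 83.7 = 206.3 K.
COP_Carnot = T_C/ΔT = 83.70/206.3 = 0.4057.
Q̇_max = COP_Carnot × Ẇ = 0.4057 × 1.360 kW = 0.5518 kW.

0.5518 kW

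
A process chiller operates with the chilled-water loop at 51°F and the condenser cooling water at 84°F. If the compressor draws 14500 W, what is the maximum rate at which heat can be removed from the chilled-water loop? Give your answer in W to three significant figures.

224000 W

In absolute terms T_C = 283.71 K and T_H = 302.04 K, so ΔT = 18.33 K.
COP_Carnot = T_C/ΔT = 283.71/18.33 = 15.47.
Q̇_max = COP_Carnot × Ẇ = 15.47 × 14500 W = 224400 W.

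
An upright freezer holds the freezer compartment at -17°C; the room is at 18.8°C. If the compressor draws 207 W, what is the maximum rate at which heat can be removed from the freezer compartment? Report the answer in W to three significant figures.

In absolute terms T_C = 256.15 K and T_H = 291.95 K, so ΔT = 35.80 K.
COP_Carnot = T_C/ΔT = 256.15/35.80 = 7.155.
Q̇_max = COP_Carnot × Ẇ = 7.155 × 207.0 W = 1481 W.

1480 W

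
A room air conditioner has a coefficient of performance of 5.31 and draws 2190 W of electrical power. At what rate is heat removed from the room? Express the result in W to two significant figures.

12000 W

Q̇_C = COP × Ẇ = 5.31 × 2190 = 11630 W.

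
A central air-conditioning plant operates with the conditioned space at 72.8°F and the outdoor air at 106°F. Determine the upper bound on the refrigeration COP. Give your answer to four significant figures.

16.04

In absolute terms T_C = 295.82 K and T_H = 314.26 K, so ΔT = 18.44 K.
For a reversible cycle, COP_Carnot = T_C/ΔT = 295.82/18.44 = 16.04.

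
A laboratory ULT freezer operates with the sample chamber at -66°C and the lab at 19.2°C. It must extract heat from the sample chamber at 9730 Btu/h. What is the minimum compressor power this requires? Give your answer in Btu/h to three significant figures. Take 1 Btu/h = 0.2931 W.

4000 Btu/h

In absolute terms T_C = 207.15 K and T_H = 292.35 K, so ΔT = 85.20 K.
COP_Carnot = T_C/ΔT = 207.15/85.20 = 2.431.
Ẇ_min = Q̇/COP_Carnot = 9730/2.431 = 4002 Btu/h.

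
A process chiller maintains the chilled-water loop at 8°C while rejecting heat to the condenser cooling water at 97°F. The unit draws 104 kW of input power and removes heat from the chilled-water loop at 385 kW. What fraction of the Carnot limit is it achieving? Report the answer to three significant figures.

0.370

COP_actual = Q̇_C/Ẇ = 385.0/104.0 = 3.702.
In absolute terms T_C = 281.15 K and T_H = 309.26 K, so ΔT = 28.11 K.
COP_Carnot = T_C/ΔT = 281.15/28.11 = 10.00.
η_II = COP_actual/COP_Carnot = 3.702/10.00 = 0.3701.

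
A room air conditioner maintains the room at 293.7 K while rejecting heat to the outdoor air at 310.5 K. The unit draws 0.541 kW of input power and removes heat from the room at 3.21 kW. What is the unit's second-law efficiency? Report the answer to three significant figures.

COP_actual = Q̇_C/Ẇ = 3.210/0.5410 = 5.933.
The reservoir spacing is ΔT = 310.5 − 293.7 = 16.80 K.
COP_Carnot = T_C/ΔT = 293.70/16.80 = 17.48.
η_II = COP_actual/COP_Carnot = 5.933/17.48 = 0.3394.

0.339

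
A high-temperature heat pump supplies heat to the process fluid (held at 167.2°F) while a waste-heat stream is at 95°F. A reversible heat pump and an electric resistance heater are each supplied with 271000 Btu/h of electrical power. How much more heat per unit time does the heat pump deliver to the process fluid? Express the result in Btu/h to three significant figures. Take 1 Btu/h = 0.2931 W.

In absolute terms T_C = 308.15 K and T_H = 348.26 K, so ΔT = 40.11 K.
COP_Carnot = T_H/ΔT = 348.26/40.11 = 8.682.
The heat pump delivers Q̇_H = COP × Ẇ = 2353000 Btu/h; the resistance heater delivers Ẇ = 271000 Btu/h.
Extra = (COP − 1)·Ẇ = 2082000 Btu/h.

2080000 Btu/h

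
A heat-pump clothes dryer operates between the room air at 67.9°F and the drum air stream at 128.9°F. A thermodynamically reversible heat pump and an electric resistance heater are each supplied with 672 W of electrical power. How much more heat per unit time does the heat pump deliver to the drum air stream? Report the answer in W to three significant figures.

5810 W

In absolute terms T_C = 293.09 K and T_H = 326.98 K, so ΔT = 33.89 K.
COP_Carnot = T_H/ΔT = 326.98/33.89 = 9.649.
The heat pump delivers Q̇_H = COP × Ẇ = 6484 W; the resistance heater delivers Ẇ = 672.0 W.
Extra = (COP − 1)·Ẇ = 5812 W.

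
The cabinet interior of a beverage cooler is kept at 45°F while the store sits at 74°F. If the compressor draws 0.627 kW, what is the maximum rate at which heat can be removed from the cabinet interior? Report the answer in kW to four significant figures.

In absolute terms T_C = 280.37 K and T_H = 296.48 K, so ΔT = 16.11 K.
COP_Carnot = T_C/ΔT = 280.37/16.11 = 17.40.
Q̇_max = COP_Carnot × Ẇ = 17.40 × 0.6270 kW = 10.91 kW.

10.91 kW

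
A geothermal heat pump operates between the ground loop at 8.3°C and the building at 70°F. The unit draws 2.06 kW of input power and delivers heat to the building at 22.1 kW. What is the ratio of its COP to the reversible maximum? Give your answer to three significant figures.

COP_actual = Q̇_H/Ẇ = 22.10/2.060 = 10.73.
In absolute terms T_C = 281.45 K and T_H = 294.26 K, so ΔT = 12.81 K.
COP_Carnot = T_H/ΔT = 294.26/12.81 = 22.97.
η_II = COP_actual/COP_Carnot = 10.73/22.97 = 0.4671.

0.467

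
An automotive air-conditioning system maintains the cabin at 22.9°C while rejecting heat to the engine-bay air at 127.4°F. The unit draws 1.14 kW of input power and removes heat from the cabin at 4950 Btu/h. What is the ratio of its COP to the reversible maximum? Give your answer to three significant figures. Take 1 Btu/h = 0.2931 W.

0.129

Converting, Q̇_C = 4950 Btu/h = 1.451 kW, so COP_actual = Q̇_C/Ẇ = 1.451/1.140 = 1.273.
In absolute terms T_C = 296.05 K and T_H = 326.15 K, so ΔT = 30.10 K.
COP_Carnot = T_C/ΔT = 296.05/30.10 = 9.836.
η_II = COP_actual/COP_Carnot = 1.273/9.836 = 0.1294.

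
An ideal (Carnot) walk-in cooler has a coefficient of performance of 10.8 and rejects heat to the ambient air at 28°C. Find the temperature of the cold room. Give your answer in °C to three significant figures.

2.48 °C

For a Carnot refrigerator COP_R = T_C/(T_H − T_C), so T_C = COP·T_H/(1 + COP).
With T_H = 301.15 K, T_C = 10.8 × 301.15/11.80 = 275.63 K.
Converting, 275.63 K = 2.48°C.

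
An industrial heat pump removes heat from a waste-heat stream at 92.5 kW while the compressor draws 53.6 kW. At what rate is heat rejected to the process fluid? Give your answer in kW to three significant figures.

For a cyclic device the first law requires Q̇_H = Q̇_C + Ẇ.
Q̇_H = Q̇_C + Ẇ = 146.1 kW.

146 kW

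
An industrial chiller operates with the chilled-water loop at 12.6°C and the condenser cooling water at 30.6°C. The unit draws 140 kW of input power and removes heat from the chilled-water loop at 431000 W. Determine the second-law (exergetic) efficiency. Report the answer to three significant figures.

Converting, Q̇_C = 431000 W = 431.0 kW, so COP_actual = Q̇_C/Ẇ = 431.0/140.0 = 3.079.
In absolute terms T_C = 285.75 K and T_H = 303.75 K, so ΔT = 18.00 K.
COP_Carnot = T_C/ΔT = 285.75/18.00 = 15.88.
η_II = COP_actual/COP_Carnot = 3.079/15.88 = 0.1939.

0.194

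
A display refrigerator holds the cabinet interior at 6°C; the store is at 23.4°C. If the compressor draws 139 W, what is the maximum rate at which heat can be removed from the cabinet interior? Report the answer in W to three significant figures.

In absolute terms T_C = 279.15 K and T_H = 296.55 K, so ΔT = 17.40 K.
COP_Carnot = T_C/ΔT = 279.15/17.40 = 16.04.
Q̇_max = COP_Carnot × Ẇ = 16.04 × 139.0 W = 2230 W.

2230 W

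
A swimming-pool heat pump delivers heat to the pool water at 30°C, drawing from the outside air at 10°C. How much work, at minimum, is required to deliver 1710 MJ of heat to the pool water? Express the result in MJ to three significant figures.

113 MJ

In absolute terms T_C = 283.15 K and T_H = 303.15 K, so ΔT = 20.00 K.
The reversible limit is COP_HP = T_H/ΔT = 15.16, so W_min = Q_H/COP = Q_H·ΔT/T_H.
W_min = 1710 × 20.00/303.15 = 112.8 MJ.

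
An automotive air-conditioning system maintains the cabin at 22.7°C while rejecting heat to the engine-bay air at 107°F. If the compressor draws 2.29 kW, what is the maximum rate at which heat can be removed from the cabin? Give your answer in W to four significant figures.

In absolute terms T_C = 295.85 K and T_H = 314.82 K, so ΔT = 18.97 K.
COP_Carnot = T_C/ΔT = 295.85/18.97 = 15.60.
Q̇_max = COP_Carnot × Ẇ = 15.60 × 2.290 kW = 35.72 kW = 35720 W.

35720 W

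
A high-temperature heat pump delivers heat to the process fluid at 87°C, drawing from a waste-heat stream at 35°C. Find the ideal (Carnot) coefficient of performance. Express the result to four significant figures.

6.926

In absolute terms T_C = 308.15 K and T_H = 360.15 K, so ΔT = 52.00 K.
For a reversible cycle, COP_Carnot = T_H/ΔT = 360.15/52.00 = 6.926.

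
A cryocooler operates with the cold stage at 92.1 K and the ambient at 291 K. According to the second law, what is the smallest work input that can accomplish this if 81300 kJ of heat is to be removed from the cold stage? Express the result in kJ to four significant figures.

175600 kJ

The reservoir spacing is ΔT = 291 − 92.1 = 198.9 K.
The reversible limit is COP_R = T_C/ΔT = 0.4630, so W_min = Q_C/COP = Q_C·ΔT/T_C.
W_min = 81300 × 198.9/92.10 = 175600 kJ.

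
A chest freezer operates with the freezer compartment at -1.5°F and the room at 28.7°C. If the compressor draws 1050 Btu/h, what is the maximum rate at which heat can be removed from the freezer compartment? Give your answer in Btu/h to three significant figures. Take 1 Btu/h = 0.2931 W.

In absolute terms T_C = 254.54 K and T_H = 301.85 K, so ΔT = 47.31 K.
COP_Carnot = T_C/ΔT = 254.54/47.31 = 5.380.
Q̇_max = COP_Carnot × Ẇ = 5.380 × 1050 Btu/h = 5649 Btu/h.

5650 Btu/h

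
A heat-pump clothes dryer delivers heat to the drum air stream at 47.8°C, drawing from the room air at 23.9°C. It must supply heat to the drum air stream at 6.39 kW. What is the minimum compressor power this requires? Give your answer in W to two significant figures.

480 W

In absolute terms T_C = 297.05 K and T_H = 320.95 K, so ΔT = 23.90 K.
COP_Carnot = T_H/ΔT = 320.95/23.90 = 13.43.
Ẇ_min = Q̇/COP_Carnot = 6.390/13.43 = 0.4758 kW = 475.8 W.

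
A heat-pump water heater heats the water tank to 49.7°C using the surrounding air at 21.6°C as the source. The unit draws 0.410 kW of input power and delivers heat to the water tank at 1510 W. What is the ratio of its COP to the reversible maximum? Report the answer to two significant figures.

Converting, Q̇_H = 1510 W = 1.510 kW, so COP_actual = Q̇_H/Ẇ = 1.510/0.4100 = 3.683.
In absolute terms T_C = 294.75 K and T_H = 322.85 K, so ΔT = 28.10 K.
COP_Carnot = T_H/ΔT = 322.85/28.10 = 11.49.
η_II = COP_actual/COP_Carnot = 3.683/11.49 = 0.3206.

0.32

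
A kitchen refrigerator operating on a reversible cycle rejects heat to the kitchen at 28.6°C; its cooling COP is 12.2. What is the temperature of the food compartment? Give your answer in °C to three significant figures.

For a Carnot refrigerator COP_R = T_C/(T_H − T_C), so T_C = COP·T_H/(1 + COP).
With T_H = 301.75 K, T_C = 12.2 × 301.75/13.20 = 278.89 K.
Converting, 278.89 K = 5.74°C.

5.74 °C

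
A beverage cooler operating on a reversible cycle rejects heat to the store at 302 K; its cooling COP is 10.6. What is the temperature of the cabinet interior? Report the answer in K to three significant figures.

276 K

For a Carnot refrigerator COP_R = T_C/(T_H − T_C), so T_C = COP·T_H/(1 + COP).
With T_H = 302.00 K, T_C = 10.6 × 302.00/11.60 = 275.97 K.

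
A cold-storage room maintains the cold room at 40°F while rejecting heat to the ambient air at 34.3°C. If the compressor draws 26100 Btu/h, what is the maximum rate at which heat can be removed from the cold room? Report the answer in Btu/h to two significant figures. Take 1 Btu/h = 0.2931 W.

In absolute terms T_C = 277.59 K and T_H = 307.45 K, so ΔT = 29.86 K.
COP_Carnot = T_C/ΔT = 277.59/29.86 = 9.298.
Q̇_max = COP_Carnot × Ẇ = 9.298 × 26100 Btu/h = 242700 Btu/h.

240000 Btu/h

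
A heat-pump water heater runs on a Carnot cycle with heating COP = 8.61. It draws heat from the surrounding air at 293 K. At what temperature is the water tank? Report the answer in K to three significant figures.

COP_HP = T_H/(T_H − T_C) rearranges to T_H = COP·T_C/(COP − 1).
With T_C = 293.00 K, T_H = 8.61 × 293.00/7.610 = 331.50 K.

332 K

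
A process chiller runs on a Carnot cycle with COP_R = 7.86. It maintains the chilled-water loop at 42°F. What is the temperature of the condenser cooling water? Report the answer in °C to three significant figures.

COP_R = T_C/(T_H − T_C) gives T_H − T_C = T_C/COP.
With T_C = 278.71 K, T_H = 278.71 × (1 + 1/7.86) = 314.16 K.
Converting, 314.16 K = 41.01°C.

41.0 °C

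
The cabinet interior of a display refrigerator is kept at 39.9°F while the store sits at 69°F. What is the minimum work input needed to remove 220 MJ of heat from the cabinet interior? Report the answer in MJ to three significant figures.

12.8 MJ

In absolute terms T_C = 277.54 K and T_H = 293.71 K, so ΔT = 16.17 K.
The reversible limit is COP_R = T_C/ΔT = 17.17, so W_min = Q_C/COP = Q_C·ΔT/T_C.
W_min = 220.0 × 16.17/277.54 = 12.82 MJ.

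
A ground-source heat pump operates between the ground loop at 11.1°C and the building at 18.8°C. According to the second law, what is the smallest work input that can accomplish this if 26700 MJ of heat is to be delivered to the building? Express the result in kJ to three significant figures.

In absolute terms T_C = 284.25 K and T_H = 291.95 K, so ΔT = 7.700 K.
The reversible limit is COP_HP = T_H/ΔT = 37.92, so W_min = Q_H/COP = Q_H·ΔT/T_H.
W_min = 26700 × 7.700/291.95 = 704.2 MJ = 704200 kJ.

704000 kJ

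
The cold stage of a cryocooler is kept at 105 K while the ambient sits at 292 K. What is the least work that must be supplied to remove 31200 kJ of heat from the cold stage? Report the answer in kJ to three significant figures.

The reservoir spacing is ΔT = 292 − 105 = 187.0 K.
The reversible limit is COP_R = T_C/ΔT = 0.5615, so W_min = Q_C/COP = Q_C·ΔT/T_C.
W_min = 31200 × 187.0/105.00 = 55570 kJ.

55600 kJ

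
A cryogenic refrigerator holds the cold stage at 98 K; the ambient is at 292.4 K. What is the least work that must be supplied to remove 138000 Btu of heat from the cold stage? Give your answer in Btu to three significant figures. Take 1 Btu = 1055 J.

The reservoir spacing is ΔT = 292.4 − 98 = 194.4 K.
The reversible limit is COP_R = T_C/ΔT = 0.5041, so W_min = Q_C/COP = Q_C·ΔT/T_C.
W_min = 138000 × 194.4/98.00 = 273700 Btu.

274000 Btu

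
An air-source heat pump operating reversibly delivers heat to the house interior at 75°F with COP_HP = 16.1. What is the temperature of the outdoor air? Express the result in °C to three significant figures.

COP_HP = T_H/(T_H − T_C) gives T_H − T_C = T_H/COP.
With T_H = 297.04 K, T_C = 297.04 × (1 − 1/16.1) = 278.59 K.
Converting, 278.59 K = 5.44°C.

5.44 °C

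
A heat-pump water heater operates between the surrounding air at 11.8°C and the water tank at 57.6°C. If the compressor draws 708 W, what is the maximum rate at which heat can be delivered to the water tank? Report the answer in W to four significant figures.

In absolute terms T_C = 284.95 K and T_H = 330.75 K, so ΔT = 45.80 K.
COP_Carnot = T_H/ΔT = 330.75/45.80 = 7.222.
Q̇_max = COP_Carnot × Ẇ = 7.222 × 708.0 W = 5113 W.

5113 W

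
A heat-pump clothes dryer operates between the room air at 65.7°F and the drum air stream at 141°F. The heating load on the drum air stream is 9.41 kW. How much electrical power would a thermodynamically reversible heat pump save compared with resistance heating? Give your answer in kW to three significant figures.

8.23 kW

In absolute terms T_C = 291.87 K and T_H = 333.71 K, so ΔT = 41.83 K.
COP_Carnot = T_H/ΔT = 333.71/41.83 = 7.977.
Resistance heating needs Ẇ_res = Q̇_H = 9.410 kW; the reversible heat pump needs only Ẇ_hp = Q̇_H/COP = 1.180 kW.
Saving = 9.410 − 1.180 = 8.230 kW.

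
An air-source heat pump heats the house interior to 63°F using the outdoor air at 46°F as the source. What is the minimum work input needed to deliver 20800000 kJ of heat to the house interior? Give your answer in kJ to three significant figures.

677000 kJ

In absolute terms T_C = 280.93 K and T_H = 290.37 K, so ΔT = 9.444 K.
The reversible limit is COP_HP = T_H/ΔT = 30.75, so W_min = Q_H/COP = Q_H·ΔT/T_H.
W_min = 20800000 × 9.444/290.37 = 676500 kJ.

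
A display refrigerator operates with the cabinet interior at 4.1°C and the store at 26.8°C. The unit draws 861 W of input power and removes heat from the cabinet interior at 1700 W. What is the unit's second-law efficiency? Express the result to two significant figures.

0.16

COP_actual = Q̇_C/Ẇ = 1700/861.0 = 1.974.
In absolute terms T_C = 277.25 K and T_H = 299.95 K, so ΔT = 22.70 K.
COP_Carnot = T_C/ΔT = 277.25/22.70 = 12.21.
η_II = COP_actual/COP_Carnot = 1.974/12.21 = 0.1617.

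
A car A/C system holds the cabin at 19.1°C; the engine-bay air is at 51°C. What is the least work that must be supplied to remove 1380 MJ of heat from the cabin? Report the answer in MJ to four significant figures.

150.6 MJ

In absolute terms T_C = 292.25 K and T_H = 324.15 K, so ΔT = 31.90 K.
The reversible limit is COP_R = T_C/ΔT = 9.161, so W_min = Q_C/COP = Q_C·ΔT/T_C.
W_min = 1380 × 31.90/292.25 = 150.6 MJ.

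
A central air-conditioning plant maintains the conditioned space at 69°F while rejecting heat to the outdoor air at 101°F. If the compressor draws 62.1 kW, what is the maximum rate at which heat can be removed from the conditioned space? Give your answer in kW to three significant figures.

1030 kW

In absolute terms T_C = 293.71 K and T_H = 311.48 K, so ΔT = 17.78 K.
COP_Carnot = T_C/ΔT = 293.71/17.78 = 16.52.
Q̇_max = COP_Carnot × Ẇ = 16.52 × 62.10 kW = 1026 kW.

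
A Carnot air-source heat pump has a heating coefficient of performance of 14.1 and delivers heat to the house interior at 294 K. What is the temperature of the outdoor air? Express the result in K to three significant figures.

COP_HP = T_H/(T_H − T_C) gives T_H − T_C = T_H/COP.
With T_H = 294.00 K, T_C = 294.00 × (1 − 1/14.1) = 273.15 K.

273 K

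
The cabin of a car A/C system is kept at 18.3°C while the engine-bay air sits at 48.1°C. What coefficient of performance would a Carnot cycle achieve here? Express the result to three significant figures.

9.78

In absolute terms T_C = 291.45 K and T_H = 321.25 K, so ΔT = 29.80 K.
For a reversible cycle, COP_Carnot = T_C/ΔT = 291.45/29.80 = 9.780.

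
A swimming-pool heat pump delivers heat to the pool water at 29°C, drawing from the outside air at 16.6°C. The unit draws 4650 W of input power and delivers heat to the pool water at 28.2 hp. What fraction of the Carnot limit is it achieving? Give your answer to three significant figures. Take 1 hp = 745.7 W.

0.186

Converting, Q̇_H = 28.20 hp = 21030 W, so COP_actual = Q̇_H/Ẇ = 21030/4650 = 4.522.
In absolute terms T_C = 289.75 K and T_H = 302.15 K, so ΔT = 12.40 K.
COP_Carnot = T_H/ΔT = 302.15/12.40 = 24.37.
η_II = COP_actual/COP_Carnot = 4.522/24.37 = 0.1856.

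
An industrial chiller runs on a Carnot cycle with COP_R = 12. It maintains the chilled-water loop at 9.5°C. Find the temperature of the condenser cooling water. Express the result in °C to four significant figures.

33.05 °C

COP_R = T_C/(T_H − T_C) gives T_H − T_C = T_C/COP.
With T_C = 282.65 K, T_H = 282.65 × (1 + 1/12) = 306.20 K.
Converting, 306.20 K = 33.05°C.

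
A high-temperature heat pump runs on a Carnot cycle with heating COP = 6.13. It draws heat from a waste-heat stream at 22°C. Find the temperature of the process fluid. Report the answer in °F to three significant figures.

COP_HP = T_H/(T_H − T_C) rearranges to T_H = COP·T_C/(COP − 1).
With T_C = 295.15 K, T_H = 6.13 × 295.15/5.130 = 352.68 K.
Converting, 352.68 K = 175.16°F.

175 °F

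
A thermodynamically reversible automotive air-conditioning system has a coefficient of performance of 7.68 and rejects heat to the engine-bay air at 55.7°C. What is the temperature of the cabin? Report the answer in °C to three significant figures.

For a Carnot refrigerator COP_R = T_C/(T_H − T_C), so T_C = COP·T_H/(1 + COP).
With T_H = 328.85 K, T_C = 7.68 × 328.85/8.680 = 290.96 K.
Converting, 290.96 K = 17.81°C.

17.8 °C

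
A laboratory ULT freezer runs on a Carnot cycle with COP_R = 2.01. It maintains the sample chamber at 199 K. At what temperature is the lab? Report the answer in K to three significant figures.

COP_R = T_C/(T_H − T_C) gives T_H − T_C = T_C/COP.
With T_C = 199.00 K, T_H = 199.00 × (1 + 1/2.01) = 298.00 K.

298 K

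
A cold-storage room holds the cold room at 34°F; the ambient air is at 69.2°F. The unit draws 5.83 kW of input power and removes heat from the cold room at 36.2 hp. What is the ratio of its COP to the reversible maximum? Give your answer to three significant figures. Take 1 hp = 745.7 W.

0.330

Converting, Q̇_C = 36.20 hp = 26.99 kW, so COP_actual = Q̇_C/Ẇ = 26.99/5.830 = 4.630.
In absolute terms T_C = 274.26 K and T_H = 293.82 K, so ΔT = 19.56 K.
COP_Carnot = T_C/ΔT = 274.26/19.56 = 14.02.
η_II = COP_actual/COP_Carnot = 4.630/14.02 = 0.3301.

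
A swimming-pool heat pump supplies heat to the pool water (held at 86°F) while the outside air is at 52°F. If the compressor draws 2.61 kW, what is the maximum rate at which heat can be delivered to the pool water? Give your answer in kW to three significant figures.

In absolute terms T_C = 284.26 K and T_H = 303.15 K, so ΔT = 18.89 K.
COP_Carnot = T_H/ΔT = 303.15/18.89 = 16.05.
Q̇_max = COP_Carnot × Ẇ = 16.05 × 2.610 kW = 41.89 kW.

41.9 kW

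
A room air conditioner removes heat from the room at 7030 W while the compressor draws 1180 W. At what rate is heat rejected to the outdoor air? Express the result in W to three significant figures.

8210 W

For a cyclic device the first law requires Q̇_H = Q̇_C + Ẇ.
Q̇_H = Q̇_C + Ẇ = 8210 W.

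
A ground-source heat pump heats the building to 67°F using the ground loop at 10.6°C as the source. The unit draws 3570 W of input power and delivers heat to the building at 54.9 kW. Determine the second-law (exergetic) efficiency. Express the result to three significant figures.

Converting, Q̇_H = 54.90 kW = 54900 W, so COP_actual = Q̇_H/Ẇ = 54900/3570 = 15.38.
In absolute terms T_C = 283.75 K and T_H = 292.59 K, so ΔT = 8.844 K.
COP_Carnot = T_H/ΔT = 292.59/8.844 = 33.08.
η_II = COP_actual/COP_Carnot = 15.38/33.08 = 0.4648.

0.465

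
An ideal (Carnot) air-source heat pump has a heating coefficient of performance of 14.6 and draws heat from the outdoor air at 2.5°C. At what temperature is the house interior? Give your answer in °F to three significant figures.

73.0 °F

COP_HP = T_H/(T_H − T_C) rearranges to T_H = COP·T_C/(COP − 1).
With T_C = 275.65 K, T_H = 14.6 × 275.65/13.60 = 295.92 K.
Converting, 295.92 K = 72.98°F.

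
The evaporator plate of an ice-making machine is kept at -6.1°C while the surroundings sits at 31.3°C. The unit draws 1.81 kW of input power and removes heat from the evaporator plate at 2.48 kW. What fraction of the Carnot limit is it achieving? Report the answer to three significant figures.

COP_actual = Q̇_C/Ẇ = 2.480/1.810 = 1.370.
In absolute terms T_C = 267.05 K and T_H = 304.45 K, so ΔT = 37.40 K.
COP_Carnot = T_C/ΔT = 267.05/37.40 = 7.140.
η_II = COP_actual/COP_Carnot = 1.370/7.140 = 0.1919.

0.192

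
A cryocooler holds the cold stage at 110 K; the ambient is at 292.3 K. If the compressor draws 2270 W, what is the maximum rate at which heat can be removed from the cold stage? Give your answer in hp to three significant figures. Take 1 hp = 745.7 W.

1.84 hp

The reservoir spacing is ΔT = 292.3 − 110 = 182.3 K.
COP_Carnot = T_C/ΔT = 110.00/182.3 = 0.6034.
Q̇_max = COP_Carnot × Ẇ = 0.6034 × 2270 W = 1370 W = 1.837 hp.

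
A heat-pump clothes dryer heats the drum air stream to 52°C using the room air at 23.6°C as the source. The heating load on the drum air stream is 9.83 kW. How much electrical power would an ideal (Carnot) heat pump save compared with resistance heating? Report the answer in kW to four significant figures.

In absolute terms T_C = 296.75 K and T_H = 325.15 K, so ΔT = 28.40 K.
COP_Carnot = T_H/ΔT = 325.15/28.40 = 11.45.
Resistance heating needs Ẇ_res = Q̇_H = 9.830 kW; the reversible heat pump needs only Ẇ_hp = Q̇_H/COP = 0.8586 kW.
Saving = 9.830 − 0.8586 = 8.971 kW.

8.971 kW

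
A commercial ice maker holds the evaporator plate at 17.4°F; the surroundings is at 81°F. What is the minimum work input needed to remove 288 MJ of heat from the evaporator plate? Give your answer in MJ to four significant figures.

In absolute terms T_C = 265.04 K and T_H = 300.37 K, so ΔT = 35.33 K.
The reversible limit is COP_R = T_C/ΔT = 7.501, so W_min = Q_C/COP = Q_C·ΔT/T_C.
W_min = 288.0 × 35.33/265.04 = 38.39 MJ.

38.39 MJ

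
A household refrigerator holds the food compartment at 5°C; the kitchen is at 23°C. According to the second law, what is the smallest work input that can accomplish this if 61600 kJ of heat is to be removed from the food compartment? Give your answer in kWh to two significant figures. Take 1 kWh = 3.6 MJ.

In absolute terms T_C = 278.15 K and T_H = 296.15 K, so ΔT = 18.00 K.
The reversible limit is COP_R = T_C/ΔT = 15.45, so W_min = Q_C/COP = Q_C·ΔT/T_C.
W_min = 61600 × 18.00/278.15 = 3986 kJ = 1.107 kWh.

1.1 kWh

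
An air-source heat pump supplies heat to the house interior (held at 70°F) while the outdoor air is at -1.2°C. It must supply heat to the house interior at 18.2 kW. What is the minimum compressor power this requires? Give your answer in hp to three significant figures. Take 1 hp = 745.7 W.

1.85 hp

In absolute terms T_C = 271.95 K and T_H = 294.26 K, so ΔT = 22.31 K.
COP_Carnot = T_H/ΔT = 294.26/22.31 = 13.19.
Ẇ_min = Q̇/COP_Carnot = 18.20/13.19 = 1.380 kW = 1.851 hp.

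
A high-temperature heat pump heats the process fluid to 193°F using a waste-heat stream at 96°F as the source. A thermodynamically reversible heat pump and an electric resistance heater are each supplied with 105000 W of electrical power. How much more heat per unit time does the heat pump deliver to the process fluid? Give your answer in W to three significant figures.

601000 W

In absolute terms T_C = 308.71 K and T_H = 362.59 K, so ΔT = 53.89 K.
COP_Carnot = T_H/ΔT = 362.59/53.89 = 6.729.
The heat pump delivers Q̇_H = COP × Ẇ = 706500 W; the resistance heater delivers Ẇ = 105000 W.
Extra = (COP − 1)·Ẇ = 601500 W.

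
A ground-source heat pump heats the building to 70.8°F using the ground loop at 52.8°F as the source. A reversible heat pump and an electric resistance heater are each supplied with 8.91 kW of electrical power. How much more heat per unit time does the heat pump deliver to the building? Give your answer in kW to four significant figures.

253.7 kW

In absolute terms T_C = 284.71 K and T_H = 294.71 K, so ΔT = 10.00 K.
COP_Carnot = T_H/ΔT = 294.71/10.00 = 29.47.
The heat pump delivers Q̇_H = COP × Ẇ = 262.6 kW; the resistance heater delivers Ẇ = 8.910 kW.
Extra = (COP − 1)·Ẇ = 253.7 kW.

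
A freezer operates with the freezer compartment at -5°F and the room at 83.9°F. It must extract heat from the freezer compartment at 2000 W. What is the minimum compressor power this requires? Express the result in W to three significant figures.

In absolute terms T_C = 252.59 K and T_H = 301.98 K, so ΔT = 49.39 K.
COP_Carnot = T_C/ΔT = 252.59/49.39 = 5.114.
Ẇ_min = Q̇/COP_Carnot = 2000/5.114 = 391.1 W.

391 W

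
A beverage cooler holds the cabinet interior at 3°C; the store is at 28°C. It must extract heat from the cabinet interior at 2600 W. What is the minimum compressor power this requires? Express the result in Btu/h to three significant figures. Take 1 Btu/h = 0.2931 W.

803 Btu/h

In absolute terms T_C = 276.15 K and T_H = 301.15 K, so ΔT = 25.00 K.
COP_Carnot = T_C/ΔT = 276.15/25.00 = 11.05.
Ẇ_min = Q̇/COP_Carnot = 2600/11.05 = 235.4 W = 803.1 Btu/h.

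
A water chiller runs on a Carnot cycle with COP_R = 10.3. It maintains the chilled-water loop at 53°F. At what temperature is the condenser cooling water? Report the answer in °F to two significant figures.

COP_R = T_C/(T_H − T_C) gives T_H − T_C = T_C/COP.
With T_C = 284.82 K, T_H = 284.82 × (1 + 1/10.3) = 312.47 K.
Converting, 312.47 K = 102.77°F.

100 °F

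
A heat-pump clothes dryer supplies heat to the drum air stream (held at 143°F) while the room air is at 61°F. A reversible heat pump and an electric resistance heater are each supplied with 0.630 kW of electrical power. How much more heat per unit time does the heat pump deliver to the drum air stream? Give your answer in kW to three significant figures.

4.00 kW

In absolute terms T_C = 289.26 K and T_H = 334.82 K, so ΔT = 45.56 K.
COP_Carnot = T_H/ΔT = 334.82/45.56 = 7.350.
The heat pump delivers Q̇_H = COP × Ẇ = 4.630 kW; the resistance heater delivers Ẇ = 0.6300 kW.
Extra = (COP − 1)·Ẇ = 4.000 kW.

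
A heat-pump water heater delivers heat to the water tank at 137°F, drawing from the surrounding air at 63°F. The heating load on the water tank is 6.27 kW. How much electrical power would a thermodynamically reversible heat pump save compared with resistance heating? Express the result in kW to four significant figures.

In absolute terms T_C = 290.37 K and T_H = 331.48 K, so ΔT = 41.11 K.
COP_Carnot = T_H/ΔT = 331.48/41.11 = 8.063.
Resistance heating needs Ẇ_res = Q̇_H = 6.270 kW; the reversible heat pump needs only Ẇ_hp = Q̇_H/COP = 0.7776 kW.
Saving = 6.270 − 0.7776 = 5.492 kW.

5.492 kW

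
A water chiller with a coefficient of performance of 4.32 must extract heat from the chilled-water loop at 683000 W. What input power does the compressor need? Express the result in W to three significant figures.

Ẇ = Q̇_C/COP = 683000/4.32 = 158100 W.

158000 W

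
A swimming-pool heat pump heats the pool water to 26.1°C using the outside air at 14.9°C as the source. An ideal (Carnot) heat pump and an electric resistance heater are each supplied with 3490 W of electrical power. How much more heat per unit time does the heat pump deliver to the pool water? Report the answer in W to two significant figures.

In absolute terms T_C = 288.05 K and T_H = 299.25 K, so ΔT = 11.20 K.
COP_Carnot = T_H/ΔT = 299.25/11.20 = 26.72.
The heat pump delivers Q̇_H = COP × Ẇ = 93250 W; the resistance heater delivers Ẇ = 3490 W.
Extra = (COP − 1)·Ẇ = 89760 W.

90000 W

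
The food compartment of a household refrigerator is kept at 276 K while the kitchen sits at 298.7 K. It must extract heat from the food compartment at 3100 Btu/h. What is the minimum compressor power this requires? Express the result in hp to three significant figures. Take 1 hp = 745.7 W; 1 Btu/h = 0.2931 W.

The reservoir spacing is ΔT = 298.7 − 276 = 22.70 K.
COP_Carnot = T_C/ΔT = 276.00/22.70 = 12.16.
Ẇ_min = Q̇/COP_Carnot = 3100/12.16 = 255.0 Btu/h = 0.1002 hp.

0.100 hp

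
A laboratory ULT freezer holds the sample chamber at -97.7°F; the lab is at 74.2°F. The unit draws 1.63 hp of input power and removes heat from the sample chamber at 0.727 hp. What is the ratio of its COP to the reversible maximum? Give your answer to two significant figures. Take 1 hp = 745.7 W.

COP_actual = Q̇_C/Ẇ = 0.7270/1.630 = 0.4460.
In absolute terms T_C = 201.09 K and T_H = 296.59 K, so ΔT = 95.50 K.
COP_Carnot = T_C/ΔT = 201.09/95.50 = 2.106.
η_II = COP_actual/COP_Carnot = 0.4460/2.106 = 0.2118.

0.21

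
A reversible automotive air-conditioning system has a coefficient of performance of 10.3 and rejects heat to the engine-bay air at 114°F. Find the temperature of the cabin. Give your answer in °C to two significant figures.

For a Carnot refrigerator COP_R = T_C/(T_H − T_C), so T_C = COP·T_H/(1 + COP).
With T_H = 318.71 K, T_C = 10.3 × 318.71/11.30 = 290.50 K.
Converting, 290.50 K = 17.35°C.

17 °C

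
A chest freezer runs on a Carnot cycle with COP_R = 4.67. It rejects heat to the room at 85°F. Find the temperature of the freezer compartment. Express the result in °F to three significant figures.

-11.1 °F

For a Carnot refrigerator COP_R = T_C/(T_H − T_C), so T_C = COP·T_H/(1 + COP).
With T_H = 302.59 K, T_C = 4.67 × 302.59/5.670 = 249.23 K.
Converting, 249.23 K = -11.06°F.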